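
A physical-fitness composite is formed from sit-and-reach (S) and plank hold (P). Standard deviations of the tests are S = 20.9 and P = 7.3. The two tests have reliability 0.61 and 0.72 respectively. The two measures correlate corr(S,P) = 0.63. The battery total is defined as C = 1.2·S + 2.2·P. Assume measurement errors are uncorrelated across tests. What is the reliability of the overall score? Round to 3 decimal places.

0.772

Var(C) = 1.2²·20.9² + 2.2²·7.3² + 2·[2.64·20.9·7.3·0.63] = 886.93 + 507.509 = 1394.44.
Under uncorrelated errors the observed covariances equal the true-score covariances, so only the own-variance terms attenuate.
True-score variance = [1.2²·20.9²·0.61 + 2.2²·7.3²·0.72] + 507.509 = 569.399 + 507.509 = 1076.91.
Reliability = 1076.91 / 1394.44 = 0.772.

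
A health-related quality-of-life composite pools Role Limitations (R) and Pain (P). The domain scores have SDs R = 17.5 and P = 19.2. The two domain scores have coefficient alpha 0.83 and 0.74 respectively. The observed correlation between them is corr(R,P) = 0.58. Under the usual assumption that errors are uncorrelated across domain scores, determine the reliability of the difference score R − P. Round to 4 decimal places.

Var(R−P) = 17.5² + 19.2² − 2·17.5·19.2·0.58 = 674.89 − 389.76 = 285.13.
Because errors are independent across components, Cov(Tᵢ,Tⱼ) = Cov(Xᵢ,Xⱼ); the off-diagonal part of the true-score variance is the same as above.
True-score variance = [17.5²·0.83 + 19.2²·0.74] − 389.76 = 526.981 − 389.76 = 137.221.
Reliability = 137.221 / 285.13 = 0.4813.

0.4813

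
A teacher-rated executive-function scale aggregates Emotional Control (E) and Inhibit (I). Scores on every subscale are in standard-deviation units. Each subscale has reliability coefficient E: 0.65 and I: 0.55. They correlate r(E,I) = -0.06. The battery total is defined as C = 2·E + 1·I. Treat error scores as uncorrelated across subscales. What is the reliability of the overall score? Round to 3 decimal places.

0.611

Var(C) = 2² + 1 + 2·[2·(-0.06)] = 5 − 0.24 = 4.76.
Under uncorrelated errors the observed covariances equal the true-score covariances, so only the own-variance terms attenuate.
True-score variance = [2²·0.65 + 0.55] − 0.24 = 3.15 − 0.24 = 2.91.
Reliability = 2.91 / 4.76 = 0.611.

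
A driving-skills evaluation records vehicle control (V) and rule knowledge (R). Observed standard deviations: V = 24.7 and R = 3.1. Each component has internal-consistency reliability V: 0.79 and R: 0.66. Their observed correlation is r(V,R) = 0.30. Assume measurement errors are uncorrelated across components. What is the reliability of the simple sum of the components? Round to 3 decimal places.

0.803

Var(V+R) = 24.7² + 3.1² + 2·[24.7·3.1·0.30] = 619.7 + 45.942 = 665.642.
Because errors are independent across components, Cov(Tᵢ,Tⱼ) = Cov(Xᵢ,Xⱼ); the off-diagonal part of the true-score variance is the same as above.
True-score variance = [24.7²·0.79 + 3.1²·0.66] + 45.942 = 488.314 + 45.942 = 534.256.
Reliability = 534.256 / 665.642 = 0.803.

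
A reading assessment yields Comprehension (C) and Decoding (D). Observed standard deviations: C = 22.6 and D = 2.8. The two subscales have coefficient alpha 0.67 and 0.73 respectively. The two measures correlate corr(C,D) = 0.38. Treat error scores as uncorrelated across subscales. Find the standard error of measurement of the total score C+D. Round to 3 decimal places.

13.064

Var(total) = 518.6 + 48.0928 = 566.693.
True-score variance = 347.932 + 48.0928 = 396.025, so reliability = 0.6988.
Error variance = 566.693 − 396.025 = 170.668; SEM = √170.668 = 13.064.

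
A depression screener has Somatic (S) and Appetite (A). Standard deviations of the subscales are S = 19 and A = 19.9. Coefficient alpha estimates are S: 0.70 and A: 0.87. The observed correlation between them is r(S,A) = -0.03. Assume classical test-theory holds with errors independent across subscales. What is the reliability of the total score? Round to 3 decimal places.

Var(S+A) = 19² + 19.9² + 2·[19·19.9·(-0.03)] = 757.01 − 22.686 = 734.324.
Under uncorrelated errors the observed covariances equal the true-score covariances, so only the own-variance terms attenuate.
True-score variance = [19²·0.70 + 19.9²·0.87] − 22.686 = 597.229 − 22.686 = 574.543.
Reliability = 574.543 / 734.324 = 0.782.

0.782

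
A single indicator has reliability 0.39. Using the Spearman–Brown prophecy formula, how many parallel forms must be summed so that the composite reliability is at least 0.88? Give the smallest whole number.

12

k ≥ ρ*(1−ρ₁)/(ρ₁(1−ρ*)) = 0.88·0.61 / (0.39·0.12) = 11.470.
Smallest integer k = 12.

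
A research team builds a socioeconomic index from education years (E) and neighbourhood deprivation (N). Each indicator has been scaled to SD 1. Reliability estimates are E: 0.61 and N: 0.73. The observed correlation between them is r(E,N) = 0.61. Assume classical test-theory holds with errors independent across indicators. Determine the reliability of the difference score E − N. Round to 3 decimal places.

0.154

Var(E−N) = 1 + 1 − 2·0.61 = 2 − 1.22 = 0.78.
Because errors are independent across components, Cov(Tᵢ,Tⱼ) = Cov(Xᵢ,Xⱼ); the off-diagonal part of the true-score variance is the same as above.
True-score variance = [0.61 + 0.73] − 1.22 = 1.34 − 1.22 = 0.12.
Reliability = 0.12 / 0.78 = 0.154.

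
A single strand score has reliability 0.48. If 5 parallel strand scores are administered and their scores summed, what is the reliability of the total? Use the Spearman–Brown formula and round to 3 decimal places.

0.822

ρ_k = kρ / (1 + (k−1)ρ) = 5·0.48 / (1 + 4·0.48) = 2.400 / 2.920 = 0.822.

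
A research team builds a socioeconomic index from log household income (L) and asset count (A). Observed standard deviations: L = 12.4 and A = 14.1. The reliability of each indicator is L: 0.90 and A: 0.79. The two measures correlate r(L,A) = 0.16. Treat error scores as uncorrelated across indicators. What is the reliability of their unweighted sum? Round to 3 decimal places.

Var(L+A) = 12.4² + 14.1² + 2·[12.4·14.1·0.16] = 352.57 + 55.9488 = 408.519.
With uncorrelated errors the cross-covariances are all true-score covariance, so they carry over unchanged; only the diagonal terms shrink to ρᵢσᵢ².
True-score variance = [12.4²·0.90 + 14.1²·0.79] + 55.9488 = 295.444 + 55.9488 = 351.393.
Reliability = 351.393 / 408.519 = 0.860.

0.860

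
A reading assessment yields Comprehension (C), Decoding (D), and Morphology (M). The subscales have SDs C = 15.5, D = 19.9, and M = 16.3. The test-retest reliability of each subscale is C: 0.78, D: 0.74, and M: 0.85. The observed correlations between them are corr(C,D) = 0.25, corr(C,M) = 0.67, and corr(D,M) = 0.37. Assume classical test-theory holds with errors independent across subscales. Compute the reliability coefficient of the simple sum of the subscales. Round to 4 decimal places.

0.8803

Var(C+D+M) = 15.5² + 19.9² + 16.3² + 2·[15.5·19.9·0.25 + 15.5·16.3·0.67 + 19.9·16.3·0.37] = 901.95 + 732.81 = 1634.76.
Because errors are independent across components, Cov(Tᵢ,Tⱼ) = Cov(Xᵢ,Xⱼ); the off-diagonal part of the true-score variance is the same as above.
True-score variance = [15.5²·0.78 + 19.9²·0.74 + 16.3²·0.85] + 732.81 = 706.279 + 732.81 = 1439.09.
Reliability = 1439.09 / 1634.76 = 0.8803.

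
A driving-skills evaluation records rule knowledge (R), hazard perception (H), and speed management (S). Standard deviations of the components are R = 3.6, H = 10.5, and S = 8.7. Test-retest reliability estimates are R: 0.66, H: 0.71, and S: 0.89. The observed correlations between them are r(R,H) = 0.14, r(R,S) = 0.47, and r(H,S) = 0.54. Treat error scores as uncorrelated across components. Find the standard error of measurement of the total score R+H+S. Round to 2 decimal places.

Var(total) = 198.9 + 138.683 = 337.583.
True-score variance = 154.195 + 138.683 = 292.878, so reliability = 0.8676.
Error variance = 337.583 − 292.878 = 44.7048; SEM = √44.7048 = 6.69.

6.69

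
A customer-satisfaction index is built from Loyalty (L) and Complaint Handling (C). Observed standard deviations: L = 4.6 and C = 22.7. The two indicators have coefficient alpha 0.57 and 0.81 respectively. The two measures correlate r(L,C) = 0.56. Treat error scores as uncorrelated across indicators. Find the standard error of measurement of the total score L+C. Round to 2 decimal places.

10.34

Var(total) = 536.45 + 116.95 = 653.4.
True-score variance = 429.446 + 116.95 = 546.397, so reliability = 0.8362.
Error variance = 653.4 − 546.397 = 107.004; SEM = √107.004 = 10.34.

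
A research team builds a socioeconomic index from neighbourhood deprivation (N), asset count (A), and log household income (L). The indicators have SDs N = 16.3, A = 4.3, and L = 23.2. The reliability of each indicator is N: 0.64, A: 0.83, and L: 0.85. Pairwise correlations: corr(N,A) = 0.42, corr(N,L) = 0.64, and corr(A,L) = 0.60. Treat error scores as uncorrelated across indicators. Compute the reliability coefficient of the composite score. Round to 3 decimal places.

0.879

Var(N+A+L) = 16.3² + 4.3² + 23.2² + 2·[16.3·4.3·0.42 + 16.3·23.2·0.64 + 4.3·23.2·0.60] = 822.42 + 662.632 = 1485.05.
Because errors are independent across components, Cov(Tᵢ,Tⱼ) = Cov(Xᵢ,Xⱼ); the off-diagonal part of the true-score variance is the same as above.
True-score variance = [16.3²·0.64 + 4.3²·0.83 + 23.2²·0.85] + 662.632 = 642.892 + 662.632 = 1305.52.
Reliability = 1305.52 / 1485.05 = 0.879.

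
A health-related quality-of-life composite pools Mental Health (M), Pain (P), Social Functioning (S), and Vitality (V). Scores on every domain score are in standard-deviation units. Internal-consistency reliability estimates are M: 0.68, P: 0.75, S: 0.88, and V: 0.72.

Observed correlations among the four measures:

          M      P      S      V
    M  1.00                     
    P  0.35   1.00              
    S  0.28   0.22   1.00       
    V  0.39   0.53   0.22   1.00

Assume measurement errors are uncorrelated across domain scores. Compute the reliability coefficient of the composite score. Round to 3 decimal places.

Var(M+P+S+V) = 4 + 2·[0.35 + 0.28 + 0.39 + 0.22 + 0.53 + 0.22] = 4 + 3.98 = 7.98.
Under uncorrelated errors the observed covariances equal the true-score covariances, so only the own-variance terms attenuate.
True-score variance = [0.68 + 0.75 + 0.88 + 0.72] + 3.98 = 3.03 + 3.98 = 7.01.
Reliability = 7.01 / 7.98 = 0.878.

0.878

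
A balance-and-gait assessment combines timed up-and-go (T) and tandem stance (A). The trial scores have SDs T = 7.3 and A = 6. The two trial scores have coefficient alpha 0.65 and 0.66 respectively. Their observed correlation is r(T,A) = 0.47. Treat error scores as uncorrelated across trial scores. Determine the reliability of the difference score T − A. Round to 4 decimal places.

Var(T−A) = 7.3² + 6² − 2·7.3·6·0.47 = 89.29 − 41.172 = 48.118.
Because errors are independent across components, Cov(Tᵢ,Tⱼ) = Cov(Xᵢ,Xⱼ); the off-diagonal part of the true-score variance is the same as above.
True-score variance = [7.3²·0.65 + 6²·0.66] − 41.172 = 58.3985 − 41.172 = 17.2265.
Reliability = 17.2265 / 48.118 = 0.3580.

0.3580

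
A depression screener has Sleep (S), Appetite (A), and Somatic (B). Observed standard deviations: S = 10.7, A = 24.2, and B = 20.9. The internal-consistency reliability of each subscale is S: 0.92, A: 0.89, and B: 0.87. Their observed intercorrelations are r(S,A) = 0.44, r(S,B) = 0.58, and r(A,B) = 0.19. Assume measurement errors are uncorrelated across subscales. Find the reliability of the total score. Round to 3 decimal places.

0.928

Var(S+A+B) = 10.7² + 24.2² + 20.9² + 2·[10.7·24.2·0.44 + 10.7·20.9·0.58 + 24.2·20.9·0.19] = 1136.94 + 679.474 = 1816.41.
With uncorrelated errors the cross-covariances are all true-score covariance, so they carry over unchanged; only the diagonal terms shrink to ρᵢσᵢ².
True-score variance = [10.7²·0.92 + 24.2²·0.89 + 20.9²·0.87] + 679.474 = 1006.58 + 679.474 = 1686.05.
Reliability = 1686.05 / 1816.41 = 0.928.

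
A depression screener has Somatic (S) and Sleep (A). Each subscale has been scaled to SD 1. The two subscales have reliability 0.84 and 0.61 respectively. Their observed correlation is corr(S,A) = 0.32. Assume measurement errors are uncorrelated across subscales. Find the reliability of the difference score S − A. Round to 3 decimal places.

0.596

Var(S−A) = 1 + 1 − 2·0.32 = 2 − 0.64 = 1.36.
With uncorrelated errors the cross-covariances are all true-score covariance, so they carry over unchanged; only the diagonal terms shrink to ρᵢσᵢ².
True-score variance = [0.84 + 0.61] − 0.64 = 1.45 − 0.64 = 0.81.
Reliability = 0.81 / 1.36 = 0.596.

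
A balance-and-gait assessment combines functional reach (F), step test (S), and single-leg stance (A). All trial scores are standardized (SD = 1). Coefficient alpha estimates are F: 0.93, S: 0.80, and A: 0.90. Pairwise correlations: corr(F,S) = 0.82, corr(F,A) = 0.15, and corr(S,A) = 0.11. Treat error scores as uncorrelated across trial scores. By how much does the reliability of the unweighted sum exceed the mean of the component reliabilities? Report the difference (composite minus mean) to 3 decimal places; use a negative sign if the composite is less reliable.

0.052

Var(sum) = 3 + 2.16 = 5.16; true-score variance = 2.63 + 2.16 = 4.79; composite reliability = 0.9283.
Mean component reliability = 0.8767.
Difference = 0.9283 − 0.8767 = 0.052.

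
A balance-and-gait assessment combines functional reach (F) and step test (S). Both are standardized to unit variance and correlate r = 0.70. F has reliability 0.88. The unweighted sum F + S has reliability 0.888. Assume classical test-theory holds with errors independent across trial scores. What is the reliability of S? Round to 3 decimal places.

0.739

Var(F+S) = 2 + 2·0.70 = 3.400.
True-score variance = ρ_F + ρ_S + 2·0.70, so 0.888 = (0.88 + ρ_S + 1.40) / 3.400.
ρ_S = 0.888·3.400 − 0.88 − 1.40 = 0.739.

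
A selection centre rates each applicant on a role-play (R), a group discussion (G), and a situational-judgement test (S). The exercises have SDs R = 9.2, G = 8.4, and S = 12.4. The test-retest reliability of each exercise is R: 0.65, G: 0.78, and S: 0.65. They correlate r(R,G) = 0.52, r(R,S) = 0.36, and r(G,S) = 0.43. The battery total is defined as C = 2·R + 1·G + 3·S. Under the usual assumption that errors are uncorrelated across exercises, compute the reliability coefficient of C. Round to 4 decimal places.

Var(C) = 2²·9.2² + 8.4² + 3²·12.4² + 2·[2·9.2·8.4·0.52 + 6·9.2·12.4·0.36 + 3·8.4·12.4·0.43] = 1792.96 + 922.301 = 2715.26.
Because errors are independent across components, Cov(Tᵢ,Tⱼ) = Cov(Xᵢ,Xⱼ); the off-diagonal part of the true-score variance is the same as above.
True-score variance = [2²·9.2²·0.65 + 8.4²·0.78 + 3²·12.4²·0.65] + 922.301 = 1174.6 + 922.301 = 2096.9.
Reliability = 2096.9 / 2715.26 = 0.7723.

0.7723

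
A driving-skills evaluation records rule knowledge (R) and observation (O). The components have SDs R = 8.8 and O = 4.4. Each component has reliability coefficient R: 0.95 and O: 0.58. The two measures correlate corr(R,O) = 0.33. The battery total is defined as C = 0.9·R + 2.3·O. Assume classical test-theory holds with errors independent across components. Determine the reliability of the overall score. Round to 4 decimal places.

Var(C) = 0.9²·8.8² + 2.3²·4.4² + 2·[2.07·8.8·4.4·0.33] = 165.141 + 52.8993 = 218.04.
With uncorrelated errors the cross-covariances are all true-score covariance, so they carry over unchanged; only the diagonal terms shrink to ρᵢσᵢ².
True-score variance = [0.9²·8.8²·0.95 + 2.3²·4.4²·0.58] + 52.8993 = 118.99 + 52.8993 = 171.89.
Reliability = 171.89 / 218.04 = 0.7883.

0.7883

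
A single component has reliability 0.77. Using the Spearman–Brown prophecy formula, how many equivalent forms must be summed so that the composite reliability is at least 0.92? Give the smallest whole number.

k ≥ ρ*(1−ρ₁)/(ρ₁(1−ρ*)) = 0.92·0.23 / (0.77·0.08) = 3.435.
Smallest integer k = 4.

4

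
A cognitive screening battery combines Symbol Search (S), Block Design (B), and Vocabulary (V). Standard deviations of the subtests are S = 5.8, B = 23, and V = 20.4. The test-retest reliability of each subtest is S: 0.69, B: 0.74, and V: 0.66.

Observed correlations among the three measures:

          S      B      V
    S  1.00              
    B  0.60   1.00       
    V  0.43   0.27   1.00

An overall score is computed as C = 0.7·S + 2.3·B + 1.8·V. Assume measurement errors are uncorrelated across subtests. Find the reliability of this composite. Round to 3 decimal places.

Var(C) = 0.7²·5.8² + 2.3²·23² + 1.8²·20.4² + 2·[1.61·5.8·23·0.60 + 1.26·5.8·20.4·0.43 + 4.14·23·20.4·0.27] = 4163.25 + 1434.88 = 5598.14.
Because errors are independent across components, Cov(Tᵢ,Tⱼ) = Cov(Xᵢ,Xⱼ); the off-diagonal part of the true-score variance is the same as above.
True-score variance = [0.7²·5.8²·0.69 + 2.3²·23²·0.74 + 1.8²·20.4²·0.66] + 1434.88 = 2972.11 + 1434.88 = 4407.
Reliability = 4407 / 5598.14 = 0.787.

0.787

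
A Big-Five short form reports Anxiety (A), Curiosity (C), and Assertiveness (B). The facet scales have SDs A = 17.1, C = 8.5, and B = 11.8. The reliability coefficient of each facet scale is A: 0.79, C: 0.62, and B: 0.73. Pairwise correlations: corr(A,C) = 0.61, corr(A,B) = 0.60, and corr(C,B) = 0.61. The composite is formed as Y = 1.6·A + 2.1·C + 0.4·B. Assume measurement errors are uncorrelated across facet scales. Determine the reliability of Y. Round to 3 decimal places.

0.854

Var(Y) = 1.6²·17.1² + 2.1²·8.5² + 0.4²·11.8² + 2·[3.36·17.1·8.5·0.61 + 0.64·17.1·11.8·0.60 + 0.84·8.5·11.8·0.61] = 1089.47 + 853.573 = 1943.04.
With uncorrelated errors the cross-covariances are all true-score covariance, so they carry over unchanged; only the diagonal terms shrink to ρᵢσᵢ².
True-score variance = [1.6²·17.1²·0.79 + 2.1²·8.5²·0.62 + 0.4²·11.8²·0.73] + 853.573 = 805.179 + 853.573 = 1658.75.
Reliability = 1658.75 / 1943.04 = 0.854.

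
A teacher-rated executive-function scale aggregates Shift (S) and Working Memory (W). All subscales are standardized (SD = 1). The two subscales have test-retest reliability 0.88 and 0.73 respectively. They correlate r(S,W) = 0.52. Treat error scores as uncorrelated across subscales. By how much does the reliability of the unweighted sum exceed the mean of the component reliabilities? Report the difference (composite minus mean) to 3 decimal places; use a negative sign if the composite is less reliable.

Var(sum) = 2 + 1.04 = 3.04; true-score variance = 1.61 + 1.04 = 2.65; composite reliability = 0.8717.
Mean component reliability = 0.8050.
Difference = 0.8717 − 0.8050 = 0.067.

0.067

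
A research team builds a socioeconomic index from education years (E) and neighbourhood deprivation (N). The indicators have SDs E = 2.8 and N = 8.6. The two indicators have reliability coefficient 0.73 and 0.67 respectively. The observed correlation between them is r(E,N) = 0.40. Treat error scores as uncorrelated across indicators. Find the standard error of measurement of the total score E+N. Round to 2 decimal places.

5.15

Var(total) = 81.8 + 19.264 = 101.064.
True-score variance = 55.2764 + 19.264 = 74.5404, so reliability = 0.7376.
Error variance = 101.064 − 74.5404 = 26.5236; SEM = √26.5236 = 5.15.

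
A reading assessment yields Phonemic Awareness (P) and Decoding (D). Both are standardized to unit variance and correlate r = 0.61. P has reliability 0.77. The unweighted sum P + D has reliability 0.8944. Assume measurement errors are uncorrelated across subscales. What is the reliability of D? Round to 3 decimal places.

Var(P+D) = 2 + 2·0.61 = 3.220.
True-score variance = ρ_P + ρ_D + 2·0.61, so 0.8944 = (0.77 + ρ_D + 1.22) / 3.220.
ρ_D = 0.8944·3.220 − 0.77 − 1.22 = 0.890.

0.890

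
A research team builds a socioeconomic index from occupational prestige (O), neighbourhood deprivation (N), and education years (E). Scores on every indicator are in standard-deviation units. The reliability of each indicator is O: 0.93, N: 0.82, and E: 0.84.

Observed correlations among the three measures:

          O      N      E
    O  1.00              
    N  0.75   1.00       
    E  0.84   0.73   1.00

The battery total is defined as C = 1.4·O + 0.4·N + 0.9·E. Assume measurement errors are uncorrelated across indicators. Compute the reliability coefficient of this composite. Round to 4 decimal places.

0.9539

Var(C) = 1.4² + 0.4² + 0.9² + 2·[0.56·0.75 + 1.26·0.84 + 0.36·0.73] = 2.93 + 3.4824 = 6.4124.
Because errors are independent across components, Cov(Tᵢ,Tⱼ) = Cov(Xᵢ,Xⱼ); the off-diagonal part of the true-score variance is the same as above.
True-score variance = [1.4²·0.93 + 0.4²·0.82 + 0.9²·0.84] + 3.4824 = 2.6344 + 3.4824 = 6.1168.
Reliability = 6.1168 / 6.4124 = 0.9539.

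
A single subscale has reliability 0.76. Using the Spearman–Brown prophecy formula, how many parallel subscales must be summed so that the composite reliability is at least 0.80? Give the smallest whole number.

k ≥ ρ*(1−ρ₁)/(ρ₁(1−ρ*)) = 0.80·0.24 / (0.76·0.20) = 1.263.
Smallest integer k = 2.

2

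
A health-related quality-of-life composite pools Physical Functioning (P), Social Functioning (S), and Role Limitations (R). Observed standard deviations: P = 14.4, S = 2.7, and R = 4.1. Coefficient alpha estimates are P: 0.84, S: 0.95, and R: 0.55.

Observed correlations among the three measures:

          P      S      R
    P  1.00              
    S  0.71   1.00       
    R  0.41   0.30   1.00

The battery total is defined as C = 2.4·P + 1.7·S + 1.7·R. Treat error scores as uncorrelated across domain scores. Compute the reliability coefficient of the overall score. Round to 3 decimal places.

0.875

Var(C) = 2.4²·14.4² + 1.7²·2.7² + 1.7²·4.1² + 2·[4.08·14.4·2.7·0.71 + 4.08·14.4·4.1·0.41 + 2.89·2.7·4.1·0.30] = 1264.04 + 441.975 = 1706.02.
Because errors are independent across components, Cov(Tᵢ,Tⱼ) = Cov(Xᵢ,Xⱼ); the off-diagonal part of the true-score variance is the same as above.
True-score variance = [2.4²·14.4²·0.84 + 1.7²·2.7²·0.95 + 1.7²·4.1²·0.55] + 441.975 = 1050.02 + 441.975 = 1492.
Reliability = 1492 / 1706.02 = 0.875.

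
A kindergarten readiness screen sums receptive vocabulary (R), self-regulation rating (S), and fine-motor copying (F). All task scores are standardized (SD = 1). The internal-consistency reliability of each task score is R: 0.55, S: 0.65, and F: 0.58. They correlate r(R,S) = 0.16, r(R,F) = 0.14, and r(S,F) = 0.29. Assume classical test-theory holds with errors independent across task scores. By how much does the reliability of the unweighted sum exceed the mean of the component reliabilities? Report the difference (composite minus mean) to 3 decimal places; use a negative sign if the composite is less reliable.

0.115

Var(sum) = 3 + 1.18 = 4.18; true-score variance = 1.78 + 1.18 = 2.96; composite reliability = 0.7081.
Mean component reliability = 0.5933.
Difference = 0.7081 − 0.5933 = 0.115.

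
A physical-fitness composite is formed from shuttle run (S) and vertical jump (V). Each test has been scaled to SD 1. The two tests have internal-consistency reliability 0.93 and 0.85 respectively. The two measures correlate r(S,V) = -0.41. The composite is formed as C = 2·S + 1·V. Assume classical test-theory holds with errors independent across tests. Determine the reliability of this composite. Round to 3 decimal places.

0.872

Var(C) = 2² + 1 + 2·[2·(-0.41)] = 5 − 1.64 = 3.36.
Because errors are independent across components, Cov(Tᵢ,Tⱼ) = Cov(Xᵢ,Xⱼ); the off-diagonal part of the true-score variance is the same as above.
True-score variance = [2²·0.93 + 0.85] − 1.64 = 4.57 − 1.64 = 2.93.
Reliability = 2.93 / 3.36 = 0.872.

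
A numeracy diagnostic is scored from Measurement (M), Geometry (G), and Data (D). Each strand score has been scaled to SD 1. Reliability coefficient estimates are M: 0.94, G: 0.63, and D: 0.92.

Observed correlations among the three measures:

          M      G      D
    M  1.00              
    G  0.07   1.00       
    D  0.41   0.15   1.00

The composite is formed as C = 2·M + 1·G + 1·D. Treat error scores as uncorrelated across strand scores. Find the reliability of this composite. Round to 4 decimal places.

Var(C) = 2² + 1 + 1 + 2·[2·0.07 + 2·0.41 + 0.15] = 6 + 2.22 = 8.22.
Because errors are independent across components, Cov(Tᵢ,Tⱼ) = Cov(Xᵢ,Xⱼ); the off-diagonal part of the true-score variance is the same as above.
True-score variance = [2²·0.94 + 0.63 + 0.92] + 2.22 = 5.31 + 2.22 = 7.53.
Reliability = 7.53 / 8.22 = 0.9161.

0.9161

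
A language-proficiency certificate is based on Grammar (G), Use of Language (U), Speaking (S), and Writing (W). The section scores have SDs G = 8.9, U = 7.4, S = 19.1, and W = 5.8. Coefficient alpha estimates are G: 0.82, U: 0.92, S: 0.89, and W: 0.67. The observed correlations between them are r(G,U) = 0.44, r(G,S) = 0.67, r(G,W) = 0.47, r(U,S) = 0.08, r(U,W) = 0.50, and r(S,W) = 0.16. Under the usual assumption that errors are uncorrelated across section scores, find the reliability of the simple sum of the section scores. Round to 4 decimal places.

Var(G+U+S+W) = 8.9² + 7.4² + 19.1² + 5.8² + 2·[8.9·7.4·0.44 + 8.9·19.1·0.67 + 8.9·5.8·0.47 + 7.4·19.1·0.08 + 7.4·5.8·0.50 + 19.1·5.8·0.16] = 532.42 + 435.25 = 967.67.
With uncorrelated errors the cross-covariances are all true-score covariance, so they carry over unchanged; only the diagonal terms shrink to ρᵢσᵢ².
True-score variance = [8.9²·0.82 + 7.4²·0.92 + 19.1²·0.89 + 5.8²·0.67] + 435.25 = 462.551 + 435.25 = 897.801.
Reliability = 897.801 / 967.67 = 0.9278.

0.9278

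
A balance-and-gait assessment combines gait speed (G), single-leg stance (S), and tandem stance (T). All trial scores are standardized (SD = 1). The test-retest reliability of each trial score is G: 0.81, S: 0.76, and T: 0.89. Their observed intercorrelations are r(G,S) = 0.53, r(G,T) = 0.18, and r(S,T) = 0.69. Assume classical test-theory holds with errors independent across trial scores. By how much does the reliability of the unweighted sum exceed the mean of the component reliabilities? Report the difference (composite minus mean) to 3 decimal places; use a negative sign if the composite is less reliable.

Var(sum) = 3 + 2.8 = 5.8; true-score variance = 2.46 + 2.8 = 5.26; composite reliability = 0.9069.
Mean component reliability = 0.8200.
Difference = 0.9069 − 0.8200 = 0.087.

0.087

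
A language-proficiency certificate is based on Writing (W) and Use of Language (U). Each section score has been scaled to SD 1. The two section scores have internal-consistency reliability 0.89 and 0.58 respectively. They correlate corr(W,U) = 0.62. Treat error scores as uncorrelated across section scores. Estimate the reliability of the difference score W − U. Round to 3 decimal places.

Var(W−U) = 1 + 1 − 2·0.62 = 2 − 1.24 = 0.76.
With uncorrelated errors the cross-covariances are all true-score covariance, so they carry over unchanged; only the diagonal terms shrink to ρᵢσᵢ².
True-score variance = [0.89 + 0.58] − 1.24 = 1.47 − 1.24 = 0.23.
Reliability = 0.23 / 0.76 = 0.303.

0.303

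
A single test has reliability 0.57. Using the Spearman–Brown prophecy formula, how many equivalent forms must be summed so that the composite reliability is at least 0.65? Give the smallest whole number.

2

k ≥ ρ*(1−ρ₁)/(ρ₁(1−ρ*)) = 0.65·0.43 / (0.57·0.35) = 1.401.
Smallest integer k = 2.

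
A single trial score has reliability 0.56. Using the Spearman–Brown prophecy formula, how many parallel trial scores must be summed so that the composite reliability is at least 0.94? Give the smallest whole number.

13

k ≥ ρ*(1−ρ₁)/(ρ₁(1−ρ*)) = 0.94·0.44 / (0.56·0.06) = 12.310.
Smallest integer k = 13.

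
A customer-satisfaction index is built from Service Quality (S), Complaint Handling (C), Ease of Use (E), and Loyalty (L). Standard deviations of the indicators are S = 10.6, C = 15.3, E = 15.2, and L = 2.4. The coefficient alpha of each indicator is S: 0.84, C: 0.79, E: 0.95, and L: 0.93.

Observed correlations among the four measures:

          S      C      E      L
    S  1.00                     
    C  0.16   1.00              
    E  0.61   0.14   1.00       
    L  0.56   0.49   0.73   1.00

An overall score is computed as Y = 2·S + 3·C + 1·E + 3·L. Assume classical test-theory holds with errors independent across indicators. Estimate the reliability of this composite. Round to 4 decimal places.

0.8795

Var(Y) = 2²·10.6² + 3²·15.3² + 15.2² + 3²·2.4² + 2·[6·10.6·15.3·0.16 + 2·10.6·15.2·0.61 + 6·10.6·2.4·0.56 + 3·15.3·15.2·0.14 + 9·15.3·2.4·0.49 + 3·15.2·2.4·0.73] = 2839.13 + 1554.48 = 4393.61.
Because errors are independent across components, Cov(Tᵢ,Tⱼ) = Cov(Xᵢ,Xⱼ); the off-diagonal part of the true-score variance is the same as above.
True-score variance = [2²·10.6²·0.84 + 3²·15.3²·0.79 + 15.2²·0.95 + 3²·2.4²·0.93] + 1554.48 = 2309.61 + 1554.48 = 3864.09.
Reliability = 3864.09 / 4393.61 = 0.8795.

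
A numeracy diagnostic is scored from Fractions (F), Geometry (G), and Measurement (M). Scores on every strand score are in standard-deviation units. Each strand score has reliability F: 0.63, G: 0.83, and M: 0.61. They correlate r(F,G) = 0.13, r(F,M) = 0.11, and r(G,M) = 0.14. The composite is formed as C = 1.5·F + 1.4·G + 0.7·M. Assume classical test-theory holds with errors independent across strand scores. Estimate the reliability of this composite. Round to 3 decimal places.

0.764

Var(C) = 1.5² + 1.4² + 0.7² + 2·[2.1·0.13 + 1.05·0.11 + 0.98·0.14] = 4.7 + 1.0514 = 5.7514.
Because errors are independent across components, Cov(Tᵢ,Tⱼ) = Cov(Xᵢ,Xⱼ); the off-diagonal part of the true-score variance is the same as above.
True-score variance = [1.5²·0.63 + 1.4²·0.83 + 0.7²·0.61] + 1.0514 = 3.3432 + 1.0514 = 4.3946.
Reliability = 4.3946 / 5.7514 = 0.764.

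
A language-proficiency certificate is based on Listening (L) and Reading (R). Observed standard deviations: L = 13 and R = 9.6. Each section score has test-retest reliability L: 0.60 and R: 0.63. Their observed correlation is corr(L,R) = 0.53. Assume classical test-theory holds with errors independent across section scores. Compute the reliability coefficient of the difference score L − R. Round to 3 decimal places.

Var(L−R) = 13² + 9.6² − 2·13·9.6·0.53 = 261.16 − 132.288 = 128.872.
With uncorrelated errors the cross-covariances are all true-score covariance, so they carry over unchanged; only the diagonal terms shrink to ρᵢσᵢ².
True-score variance = [13²·0.60 + 9.6²·0.63] − 132.288 = 159.461 − 132.288 = 27.1728.
Reliability = 27.1728 / 128.872 = 0.211.

0.211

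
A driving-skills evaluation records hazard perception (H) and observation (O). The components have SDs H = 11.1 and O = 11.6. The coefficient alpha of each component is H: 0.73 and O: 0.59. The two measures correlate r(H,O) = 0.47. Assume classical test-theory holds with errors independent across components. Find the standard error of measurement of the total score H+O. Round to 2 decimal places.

9.40

Var(total) = 257.77 + 121.034 = 378.804.
True-score variance = 169.334 + 121.034 = 290.368, so reliability = 0.7665.
Error variance = 378.804 − 290.368 = 88.4363; SEM = √88.4363 = 9.40.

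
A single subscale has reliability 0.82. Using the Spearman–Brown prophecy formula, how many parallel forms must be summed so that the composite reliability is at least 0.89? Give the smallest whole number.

k ≥ ρ*(1−ρ₁)/(ρ₁(1−ρ*)) = 0.89·0.18 / (0.82·0.11) = 1.776.
Smallest integer k = 2.

2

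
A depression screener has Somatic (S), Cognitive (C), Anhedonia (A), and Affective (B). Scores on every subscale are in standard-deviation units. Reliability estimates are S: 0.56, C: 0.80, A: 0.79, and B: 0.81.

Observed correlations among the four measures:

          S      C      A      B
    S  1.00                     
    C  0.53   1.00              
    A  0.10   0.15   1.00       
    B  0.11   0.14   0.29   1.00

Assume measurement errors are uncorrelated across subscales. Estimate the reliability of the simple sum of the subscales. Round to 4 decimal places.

Var(S+C+A+B) = 4 + 2·[0.53 + 0.10 + 0.11 + 0.15 + 0.14 + 0.29] = 4 + 2.64 = 6.64.
Under uncorrelated errors the observed covariances equal the true-score covariances, so only the own-variance terms attenuate.
True-score variance = [0.56 + 0.80 + 0.79 + 0.81] + 2.64 = 2.96 + 2.64 = 5.6.
Reliability = 5.6 / 6.64 = 0.8434.

0.8434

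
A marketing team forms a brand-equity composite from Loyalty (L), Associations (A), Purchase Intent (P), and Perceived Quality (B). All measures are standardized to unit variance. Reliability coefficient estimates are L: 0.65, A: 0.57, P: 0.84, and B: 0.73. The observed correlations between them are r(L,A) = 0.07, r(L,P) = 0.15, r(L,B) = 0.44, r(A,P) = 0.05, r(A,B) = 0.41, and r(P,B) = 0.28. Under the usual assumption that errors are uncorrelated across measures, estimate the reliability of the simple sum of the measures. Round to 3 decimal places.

Var(L+A+P+B) = 4 + 2·[0.07 + 0.15 + 0.44 + 0.05 + 0.41 + 0.28] = 4 + 2.8 = 6.8.
Because errors are independent across components, Cov(Tᵢ,Tⱼ) = Cov(Xᵢ,Xⱼ); the off-diagonal part of the true-score variance is the same as above.
True-score variance = [0.65 + 0.57 + 0.84 + 0.73] + 2.8 = 2.79 + 2.8 = 5.59.
Reliability = 5.59 / 6.8 = 0.822.

0.822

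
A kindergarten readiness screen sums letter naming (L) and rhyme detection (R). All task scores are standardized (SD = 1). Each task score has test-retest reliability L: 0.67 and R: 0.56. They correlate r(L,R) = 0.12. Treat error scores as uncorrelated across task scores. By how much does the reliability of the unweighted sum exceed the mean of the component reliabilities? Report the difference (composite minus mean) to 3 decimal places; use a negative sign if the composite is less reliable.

0.041

Var(sum) = 2 + 0.24 = 2.24; true-score variance = 1.23 + 0.24 = 1.47; composite reliability = 0.6562.
Mean component reliability = 0.6150.
Difference = 0.6562 − 0.6150 = 0.041.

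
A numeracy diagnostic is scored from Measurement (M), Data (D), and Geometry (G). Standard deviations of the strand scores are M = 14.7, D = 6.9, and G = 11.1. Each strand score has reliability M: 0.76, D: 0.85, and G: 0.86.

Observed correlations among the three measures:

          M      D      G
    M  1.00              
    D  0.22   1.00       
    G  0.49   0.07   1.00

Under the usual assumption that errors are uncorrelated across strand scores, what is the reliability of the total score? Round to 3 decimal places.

Var(M+D+G) = 14.7² + 6.9² + 11.1² + 2·[14.7·6.9·0.22 + 14.7·11.1·0.49 + 6.9·11.1·0.07] = 386.91 + 215.258 = 602.168.
With uncorrelated errors the cross-covariances are all true-score covariance, so they carry over unchanged; only the diagonal terms shrink to ρᵢσᵢ².
True-score variance = [14.7²·0.76 + 6.9²·0.85 + 11.1²·0.86] + 215.258 = 310.658 + 215.258 = 525.916.
Reliability = 525.916 / 602.168 = 0.873.

0.873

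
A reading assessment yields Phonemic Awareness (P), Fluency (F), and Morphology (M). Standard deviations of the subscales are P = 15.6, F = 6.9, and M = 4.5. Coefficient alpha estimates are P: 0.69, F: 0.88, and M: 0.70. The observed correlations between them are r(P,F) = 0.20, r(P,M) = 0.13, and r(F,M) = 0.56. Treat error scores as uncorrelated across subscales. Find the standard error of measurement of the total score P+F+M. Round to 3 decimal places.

Var(total) = 311.22 + 96.084 = 407.304.
True-score variance = 223.99 + 96.084 = 320.074, so reliability = 0.7858.
Error variance = 407.304 − 320.074 = 87.2298; SEM = √87.2298 = 9.340.

9.340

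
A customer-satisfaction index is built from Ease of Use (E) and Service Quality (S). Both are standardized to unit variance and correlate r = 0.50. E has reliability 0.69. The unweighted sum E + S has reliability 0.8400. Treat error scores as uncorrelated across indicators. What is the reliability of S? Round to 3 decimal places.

Var(E+S) = 2 + 2·0.50 = 3.000.
True-score variance = ρ_E + ρ_S + 2·0.50, so 0.8400 = (0.69 + ρ_S + 1.00) / 3.000.
ρ_S = 0.8400·3.000 − 0.69 − 1.00 = 0.830.

0.830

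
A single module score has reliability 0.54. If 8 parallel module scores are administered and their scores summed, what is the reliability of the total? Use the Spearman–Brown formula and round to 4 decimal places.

0.9038

ρ_k = kρ / (1 + (k−1)ρ) = 8·0.54 / (1 + 7·0.54) = 4.320 / 4.780 = 0.9038.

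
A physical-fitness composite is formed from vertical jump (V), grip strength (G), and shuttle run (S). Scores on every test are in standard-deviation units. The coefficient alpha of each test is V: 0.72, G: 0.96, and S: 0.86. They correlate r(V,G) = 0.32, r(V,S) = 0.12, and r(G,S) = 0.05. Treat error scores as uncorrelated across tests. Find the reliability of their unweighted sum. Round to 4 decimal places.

Var(V+G+S) = 3 + 2·[0.32 + 0.12 + 0.05] = 3 + 0.98 = 3.98.
Because errors are independent across components, Cov(Tᵢ,Tⱼ) = Cov(Xᵢ,Xⱼ); the off-diagonal part of the true-score variance is the same as above.
True-score variance = [0.72 + 0.96 + 0.86] + 0.98 = 2.54 + 0.98 = 3.52.
Reliability = 3.52 / 3.98 = 0.8844.

0.8844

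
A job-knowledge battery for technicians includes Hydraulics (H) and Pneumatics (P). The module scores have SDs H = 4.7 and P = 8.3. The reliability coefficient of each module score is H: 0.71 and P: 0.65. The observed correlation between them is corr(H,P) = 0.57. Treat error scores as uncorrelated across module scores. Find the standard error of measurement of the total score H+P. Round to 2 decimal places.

5.52

Var(total) = 90.98 + 44.4714 = 135.451.
True-score variance = 60.4624 + 44.4714 = 104.934, so reliability = 0.7747.
Error variance = 135.451 − 104.934 = 30.5176; SEM = √30.5176 = 5.52.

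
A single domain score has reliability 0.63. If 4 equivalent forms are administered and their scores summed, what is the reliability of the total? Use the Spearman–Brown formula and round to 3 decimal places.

0.872

ρ_k = kρ / (1 + (k−1)ρ) = 4·0.63 / (1 + 3·0.63) = 2.520 / 2.890 = 0.872.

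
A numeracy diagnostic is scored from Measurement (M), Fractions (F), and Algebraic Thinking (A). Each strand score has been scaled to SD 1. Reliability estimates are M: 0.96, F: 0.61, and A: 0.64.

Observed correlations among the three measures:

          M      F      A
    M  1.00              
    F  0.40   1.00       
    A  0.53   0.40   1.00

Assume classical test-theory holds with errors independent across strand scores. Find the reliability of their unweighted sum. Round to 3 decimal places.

Var(M+F+A) = 3 + 2·[0.40 + 0.53 + 0.40] = 3 + 2.66 = 5.66.
Under uncorrelated errors the observed covariances equal the true-score covariances, so only the own-variance terms attenuate.
True-score variance = [0.96 + 0.61 + 0.64] + 2.66 = 2.21 + 2.66 = 4.87.
Reliability = 4.87 / 5.66 = 0.860.

0.860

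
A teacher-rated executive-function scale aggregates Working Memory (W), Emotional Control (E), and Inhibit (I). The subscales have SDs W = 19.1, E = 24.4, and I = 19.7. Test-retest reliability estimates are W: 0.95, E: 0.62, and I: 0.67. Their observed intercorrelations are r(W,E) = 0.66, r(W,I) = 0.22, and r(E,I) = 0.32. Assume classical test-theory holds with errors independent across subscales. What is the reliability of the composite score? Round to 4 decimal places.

0.8471

Var(W+E+I) = 19.1² + 24.4² + 19.7² + 2·[19.1·24.4·0.66 + 19.1·19.7·0.22 + 24.4·19.7·0.32] = 1348.26 + 1088.37 = 2436.63.
Because errors are independent across components, Cov(Tᵢ,Tⱼ) = Cov(Xᵢ,Xⱼ); the off-diagonal part of the true-score variance is the same as above.
True-score variance = [19.1²·0.95 + 24.4²·0.62 + 19.7²·0.67] + 1088.37 = 975.713 + 1088.37 = 2064.08.
Reliability = 2064.08 / 2436.63 = 0.8471.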